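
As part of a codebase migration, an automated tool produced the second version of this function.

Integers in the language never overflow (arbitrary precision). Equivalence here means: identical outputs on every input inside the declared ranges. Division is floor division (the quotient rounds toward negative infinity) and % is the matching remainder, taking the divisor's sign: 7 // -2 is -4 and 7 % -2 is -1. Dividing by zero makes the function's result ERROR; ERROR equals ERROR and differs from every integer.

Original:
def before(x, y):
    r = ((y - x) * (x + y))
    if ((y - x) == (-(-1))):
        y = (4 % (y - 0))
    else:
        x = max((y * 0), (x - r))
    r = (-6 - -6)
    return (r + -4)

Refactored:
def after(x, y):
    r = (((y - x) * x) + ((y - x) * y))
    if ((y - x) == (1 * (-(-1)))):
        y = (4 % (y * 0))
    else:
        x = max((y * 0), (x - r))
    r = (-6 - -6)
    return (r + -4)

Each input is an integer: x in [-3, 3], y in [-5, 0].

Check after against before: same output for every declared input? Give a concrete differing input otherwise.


Run the pair on x=-3, y=-2.
before: r=-5, then ((y - x) == (-(-1))) is true, then y=0, then r=0, then returns -4
after: r=-5, then ((y - x) == (1 * (-(-1)))) is true, then a zero divisor aborts: ERROR
-4 != ERROR, so the rewrite changes behavior.
verdict: not equivalent; witness: x=-3, y=-2


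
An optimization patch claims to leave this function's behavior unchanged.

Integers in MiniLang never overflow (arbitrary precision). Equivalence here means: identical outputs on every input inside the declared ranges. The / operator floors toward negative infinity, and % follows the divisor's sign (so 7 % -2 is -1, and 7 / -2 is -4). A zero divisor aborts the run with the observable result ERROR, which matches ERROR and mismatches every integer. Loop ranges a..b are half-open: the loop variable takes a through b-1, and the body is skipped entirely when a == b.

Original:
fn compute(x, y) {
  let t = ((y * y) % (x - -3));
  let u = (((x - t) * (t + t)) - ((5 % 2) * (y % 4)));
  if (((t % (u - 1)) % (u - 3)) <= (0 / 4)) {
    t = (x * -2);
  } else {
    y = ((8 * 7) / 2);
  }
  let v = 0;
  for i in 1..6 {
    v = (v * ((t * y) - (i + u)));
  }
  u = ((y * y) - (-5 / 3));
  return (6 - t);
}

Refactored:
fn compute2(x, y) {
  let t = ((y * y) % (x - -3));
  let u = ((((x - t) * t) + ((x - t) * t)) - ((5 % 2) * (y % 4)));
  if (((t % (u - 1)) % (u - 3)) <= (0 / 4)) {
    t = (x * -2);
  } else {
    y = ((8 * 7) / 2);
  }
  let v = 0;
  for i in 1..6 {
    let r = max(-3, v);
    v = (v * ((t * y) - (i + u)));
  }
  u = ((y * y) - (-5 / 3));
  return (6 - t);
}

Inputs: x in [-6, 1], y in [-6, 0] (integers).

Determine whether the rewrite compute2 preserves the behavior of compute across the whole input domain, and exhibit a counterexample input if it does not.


There is a behavioral-looking edit here, yet the outcome never shifts on this domain.
Tracing x=0, y=-2: compute: t = 1; u = -4; (((t % (u - 1)) % (u - 3)) <= (0 / 4)) -> true; t = 0; v = 0; [i=1]; v = 0; [i=2]; v = 0; [i=3]; v = 0; [i=4]; v = 0; [i=5]; v = 0; u = 6; return 6 | compute2: t = 1; u = -4; (((t % (u - 1)) % (u - 3)) <= (0 / 4)) -> true; t = 0; v = 0; [i=1]; r = 0; v = 0; [i=2]; r = 0; v = 0; [i=3]; r = 0; v = 0; [i=4]; r = 0; v = 0; [i=5]; r = 0; v = 0; u = 6; return 6 — matching result 6.
Across all 56 domain points the two functions coincide.
verdict: equivalent


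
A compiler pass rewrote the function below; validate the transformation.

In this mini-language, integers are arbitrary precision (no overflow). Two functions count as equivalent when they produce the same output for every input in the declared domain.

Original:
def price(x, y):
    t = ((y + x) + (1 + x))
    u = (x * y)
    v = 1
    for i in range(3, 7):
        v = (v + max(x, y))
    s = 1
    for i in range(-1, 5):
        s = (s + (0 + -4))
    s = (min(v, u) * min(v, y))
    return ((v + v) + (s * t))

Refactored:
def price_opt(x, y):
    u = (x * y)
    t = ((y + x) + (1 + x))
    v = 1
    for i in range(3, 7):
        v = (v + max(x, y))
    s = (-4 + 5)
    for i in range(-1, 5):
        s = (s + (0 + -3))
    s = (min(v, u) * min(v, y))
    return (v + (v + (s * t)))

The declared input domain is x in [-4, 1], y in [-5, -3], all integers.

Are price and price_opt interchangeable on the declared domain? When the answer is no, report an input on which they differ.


Equivalent. Although `-4` became `-3`, no input in the stated domain can expose it.
Across all 18 domain points the two functions coincide.
Tracing x=-1, y=-4: price: t becomes -5; next u becomes 4; next v becomes 1; next at i=3:; next v becomes 0; next at i=4:; next v becomes -1; next at i=5:; next v becomes -2; next at i=6:; next v becomes -3; next s becomes 1; next at i=-1:; next s becomes -3; next at i=0:; next s becomes -7; next at i=1:; next s becomes -11; next at i=2:; next s becomes -15; next at i=3:; next s becomes -19; next at i=4:; next s becomes -23; next s becomes 12; next final value -66 | price_opt: u becomes 4; next t becomes -5; next v becomes 1; next at i=3:; next v becomes 0; next at i=4:; next v becomes -1; next at i=5:; next v becomes -2; next at i=6:; next v becomes -3; next s becomes 1; next at i=-1:; next s becomes -2; next at i=0:; next s becomes -5; next at i=1:; next s becomes -8; next at i=2:; next s becomes -11; next at i=3:; next s becomes -14; next at i=4:; next s becomes -17; next s becomes 12; next final value -66 — matching result -66.
verdict: equivalent


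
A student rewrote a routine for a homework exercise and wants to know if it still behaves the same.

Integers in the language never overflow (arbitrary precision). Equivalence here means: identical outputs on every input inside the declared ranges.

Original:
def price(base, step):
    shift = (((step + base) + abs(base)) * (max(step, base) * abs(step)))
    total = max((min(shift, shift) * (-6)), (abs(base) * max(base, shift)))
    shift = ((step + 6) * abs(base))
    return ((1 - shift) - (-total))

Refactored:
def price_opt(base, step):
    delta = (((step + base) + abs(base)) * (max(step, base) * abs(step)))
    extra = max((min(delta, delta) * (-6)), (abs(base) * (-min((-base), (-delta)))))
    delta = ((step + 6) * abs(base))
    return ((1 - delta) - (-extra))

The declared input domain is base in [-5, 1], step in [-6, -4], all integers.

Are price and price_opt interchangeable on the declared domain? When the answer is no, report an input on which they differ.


Behavior is preserved: although min/max/abs usage differs, and local variable names differ, the outputs never diverge.
As a probe, take base=-1, step=-5: price runs shift=25, then total=25, then shift=1, then returns 25; price_opt runs delta=25, then extra=25, then delta=1, then returns 25; both end at 25.
An exhaustive pass over the 21 declared inputs shows identical outputs.
verdict: equivalent


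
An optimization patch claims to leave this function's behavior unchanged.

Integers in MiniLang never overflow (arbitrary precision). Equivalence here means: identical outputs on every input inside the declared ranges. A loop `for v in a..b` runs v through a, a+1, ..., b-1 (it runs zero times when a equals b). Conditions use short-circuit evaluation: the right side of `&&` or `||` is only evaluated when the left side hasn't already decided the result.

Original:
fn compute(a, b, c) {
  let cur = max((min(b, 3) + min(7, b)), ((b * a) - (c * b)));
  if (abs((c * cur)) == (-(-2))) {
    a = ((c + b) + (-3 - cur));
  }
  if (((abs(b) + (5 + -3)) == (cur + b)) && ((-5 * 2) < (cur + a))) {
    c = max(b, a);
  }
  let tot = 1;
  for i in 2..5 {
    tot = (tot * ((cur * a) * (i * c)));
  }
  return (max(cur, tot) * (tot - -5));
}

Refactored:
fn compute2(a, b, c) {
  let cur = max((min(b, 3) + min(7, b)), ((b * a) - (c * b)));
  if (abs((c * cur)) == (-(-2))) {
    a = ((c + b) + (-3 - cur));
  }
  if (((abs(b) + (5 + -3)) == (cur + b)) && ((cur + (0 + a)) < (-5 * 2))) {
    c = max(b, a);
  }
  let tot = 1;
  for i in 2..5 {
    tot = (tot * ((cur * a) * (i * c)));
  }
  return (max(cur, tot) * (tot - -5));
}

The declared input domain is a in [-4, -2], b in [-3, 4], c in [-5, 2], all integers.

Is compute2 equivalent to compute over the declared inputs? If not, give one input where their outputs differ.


Input a=-4, b=-2, c=-1: 7044833378304 from compute versus 110076973056 from compute2.
verdict: not equivalent; witness: a=-4, b=-2, c=-1


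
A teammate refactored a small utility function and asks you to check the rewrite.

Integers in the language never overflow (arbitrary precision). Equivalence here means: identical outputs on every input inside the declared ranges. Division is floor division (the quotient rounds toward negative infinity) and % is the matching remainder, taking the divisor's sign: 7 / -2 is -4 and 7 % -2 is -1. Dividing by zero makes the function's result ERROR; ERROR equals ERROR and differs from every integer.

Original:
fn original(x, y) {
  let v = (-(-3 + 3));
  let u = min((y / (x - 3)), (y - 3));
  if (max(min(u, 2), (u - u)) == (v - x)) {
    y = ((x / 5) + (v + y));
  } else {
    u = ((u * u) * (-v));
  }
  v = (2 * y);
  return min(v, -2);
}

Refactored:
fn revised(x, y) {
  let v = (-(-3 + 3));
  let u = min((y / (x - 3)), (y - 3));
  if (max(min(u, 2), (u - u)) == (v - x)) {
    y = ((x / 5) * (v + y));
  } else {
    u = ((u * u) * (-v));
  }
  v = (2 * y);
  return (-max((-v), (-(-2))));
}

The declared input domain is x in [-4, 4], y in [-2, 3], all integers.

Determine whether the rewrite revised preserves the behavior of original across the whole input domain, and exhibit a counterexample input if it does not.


x=0, y=-2 yields -4 from original but -2 from revised.
verdict: not equivalent; witness: x=0, y=-2


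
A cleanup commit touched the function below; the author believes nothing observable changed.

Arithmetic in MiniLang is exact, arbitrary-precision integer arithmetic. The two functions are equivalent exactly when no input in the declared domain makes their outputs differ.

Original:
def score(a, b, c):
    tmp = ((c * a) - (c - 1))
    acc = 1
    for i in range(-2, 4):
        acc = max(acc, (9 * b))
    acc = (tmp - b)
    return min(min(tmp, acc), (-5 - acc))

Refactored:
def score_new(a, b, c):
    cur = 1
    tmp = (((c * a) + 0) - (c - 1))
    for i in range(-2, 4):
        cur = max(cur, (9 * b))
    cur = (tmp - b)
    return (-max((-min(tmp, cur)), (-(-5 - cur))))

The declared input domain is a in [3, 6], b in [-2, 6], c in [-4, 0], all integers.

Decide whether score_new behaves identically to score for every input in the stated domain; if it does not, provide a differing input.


Equivalent — the differences include arithmetic usage differs, constant usage differs, min/max/abs usage differs, local variable names differ, yet no declared input distinguishes the two.
Spot check at a=4, b=-1, c=-1 — score: tmp = -2; acc = 1; [i=-2]; acc = 1; [i=-1]; acc = 1; [i=0]; acc = 1; [i=1]; acc = 1; [i=2]; acc = 1; [i=3]; acc = 1; acc = -1; return -4. score_new: cur = 1; tmp = -2; [i=-2]; cur = 1; [i=-1]; cur = 1; [i=0]; cur = 1; [i=1]; cur = 1; [i=2]; cur = 1; [i=3]; cur = 1; cur = -1; return -4. Both give -4.
Sweeping the whole domain (180 inputs) finds no disagreement.
verdict: equivalent


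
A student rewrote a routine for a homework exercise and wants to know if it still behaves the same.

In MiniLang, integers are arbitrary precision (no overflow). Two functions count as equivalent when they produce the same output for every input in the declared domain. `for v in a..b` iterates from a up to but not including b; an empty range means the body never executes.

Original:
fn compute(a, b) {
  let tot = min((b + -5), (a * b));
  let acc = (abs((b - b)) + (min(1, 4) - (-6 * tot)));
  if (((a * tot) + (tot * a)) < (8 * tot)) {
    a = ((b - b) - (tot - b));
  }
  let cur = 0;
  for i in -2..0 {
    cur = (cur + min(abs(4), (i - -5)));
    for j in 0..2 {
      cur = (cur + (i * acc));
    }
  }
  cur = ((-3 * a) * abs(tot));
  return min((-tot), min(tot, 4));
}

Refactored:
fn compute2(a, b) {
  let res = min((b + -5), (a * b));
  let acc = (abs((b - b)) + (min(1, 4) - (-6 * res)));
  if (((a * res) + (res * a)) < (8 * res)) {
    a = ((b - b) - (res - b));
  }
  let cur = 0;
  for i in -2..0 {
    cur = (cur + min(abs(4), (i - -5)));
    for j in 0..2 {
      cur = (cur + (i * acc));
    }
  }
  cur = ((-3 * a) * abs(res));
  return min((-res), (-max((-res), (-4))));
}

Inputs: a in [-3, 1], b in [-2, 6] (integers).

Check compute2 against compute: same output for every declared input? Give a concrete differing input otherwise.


Comparing the listings, the differences include: local variable names differ; min/max/abs usage differs.
Tracing a=0, b=-2: compute: tot=-7, then acc=-41, then (((a * tot) + (tot * a)) < (8 * tot)) is false, then cur=0, then (i=-2), then cur=3, then (j=0), then cur=85, then (j=1), then cur=167, then (i=-1), then cur=171, then (j=0), then cur=212, then (j=1), then cur=253, then cur=0, then returns -7 | compute2: res=-7, then acc=-41, then (((a * res) + (res * a)) < (8 * res)) is false, then cur=0, then (i=-2), then cur=3, then (j=0), then cur=85, then (j=1), then cur=167, then (i=-1), then cur=171, then (j=0), then cur=212, then (j=1), then cur=253, then cur=0, then returns -7 — matching result -7.
Sweeping the whole domain (45 inputs) finds no disagreement.
verdict: equivalent


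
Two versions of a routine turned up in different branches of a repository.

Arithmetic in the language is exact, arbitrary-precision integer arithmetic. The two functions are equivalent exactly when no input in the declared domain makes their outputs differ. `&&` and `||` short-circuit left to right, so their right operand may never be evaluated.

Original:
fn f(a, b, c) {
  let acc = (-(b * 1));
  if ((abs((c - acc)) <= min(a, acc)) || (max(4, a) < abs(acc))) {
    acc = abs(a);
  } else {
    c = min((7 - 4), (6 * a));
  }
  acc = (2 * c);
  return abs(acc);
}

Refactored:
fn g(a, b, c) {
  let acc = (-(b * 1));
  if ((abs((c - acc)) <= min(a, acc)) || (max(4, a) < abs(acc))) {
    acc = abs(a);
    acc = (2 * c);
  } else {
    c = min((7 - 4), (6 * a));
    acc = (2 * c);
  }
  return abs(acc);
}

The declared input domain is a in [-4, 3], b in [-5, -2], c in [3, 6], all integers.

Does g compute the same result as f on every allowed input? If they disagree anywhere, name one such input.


This is a faithful refactor — arithmetic usage differs, constant usage differs, statement counts differ, but the computed results match everywhere.
One worked example (a=-4, b=-2, c=6) — f: acc becomes 2; next ((abs((c - acc)) <= min(a, acc)) || (max(4, a) < abs(acc))) evaluates to false; next c becomes -24; next acc becomes -48; next final value 48; g: acc becomes 2; next ((abs((c - acc)) <= min(a, acc)) || (max(4, a) < abs(acc))) evaluates to false; next c becomes -24; next acc becomes -48; next final value 48; agreement on 48.
Checked all 128 inputs in the declared domain: the outputs agree on every one.
verdict: equivalent


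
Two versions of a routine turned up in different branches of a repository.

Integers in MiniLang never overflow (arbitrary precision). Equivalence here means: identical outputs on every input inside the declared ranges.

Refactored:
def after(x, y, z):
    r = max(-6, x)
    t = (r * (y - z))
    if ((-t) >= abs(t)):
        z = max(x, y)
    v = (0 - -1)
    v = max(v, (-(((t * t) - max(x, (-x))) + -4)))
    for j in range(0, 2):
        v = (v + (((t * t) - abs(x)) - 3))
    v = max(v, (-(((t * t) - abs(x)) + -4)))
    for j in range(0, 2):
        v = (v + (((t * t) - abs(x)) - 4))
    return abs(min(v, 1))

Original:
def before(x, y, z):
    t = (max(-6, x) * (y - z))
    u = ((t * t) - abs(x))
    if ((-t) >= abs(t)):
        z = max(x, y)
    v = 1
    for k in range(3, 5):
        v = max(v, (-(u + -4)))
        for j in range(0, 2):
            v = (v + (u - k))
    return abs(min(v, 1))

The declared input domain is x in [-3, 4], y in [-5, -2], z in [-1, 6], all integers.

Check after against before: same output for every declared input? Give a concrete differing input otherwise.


The two are interchangeable: min/max/abs usage differs, plus constant usage differs, plus local variable names differ, plus statement counts differ, plus arithmetic usage differs, and every declared input agrees.
As a probe, take x=-1, y=-4, z=4: before runs t becomes 8; next u becomes 63; next ((-t) >= abs(t)) evaluates to false; next v becomes 1; next at k=3:; next v becomes 1; next at j=0:; next v becomes 61; next at j=1:; next v becomes 121; next at k=4:; next v becomes 121; next at j=0:; next v becomes 180; next at j=1:; next v becomes 239; next final value 1; after runs r becomes -1; next t becomes 8; next ((-t) >= abs(t)) evaluates to false; next v becomes 1; next v becomes 1; next at j=0:; next v becomes 61; next at j=1:; next v becomes 121; next v becomes 121; next at j=0:; next v becomes 180; next at j=1:; next v becomes 239; next final value 1; both end at 1.
Every one of the 256 inputs gives matching results.
verdict: equivalent


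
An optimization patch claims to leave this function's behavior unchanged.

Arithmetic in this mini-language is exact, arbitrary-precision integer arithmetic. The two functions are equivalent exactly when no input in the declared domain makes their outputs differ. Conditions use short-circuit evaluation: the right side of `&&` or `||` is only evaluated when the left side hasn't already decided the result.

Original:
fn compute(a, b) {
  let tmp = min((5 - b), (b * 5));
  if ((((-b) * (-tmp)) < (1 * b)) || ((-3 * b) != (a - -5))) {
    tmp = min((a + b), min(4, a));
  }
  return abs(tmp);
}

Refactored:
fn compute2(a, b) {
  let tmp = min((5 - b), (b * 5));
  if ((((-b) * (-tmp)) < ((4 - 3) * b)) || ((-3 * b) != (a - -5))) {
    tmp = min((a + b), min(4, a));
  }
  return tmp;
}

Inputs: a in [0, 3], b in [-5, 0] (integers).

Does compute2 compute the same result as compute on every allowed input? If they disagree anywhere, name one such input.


Run the pair on a=0, b=-5.
compute: tmp := -25 | ((((-b) * (-tmp)) < (1 * b)) || ((-3 * b) != (a - -5))): true | tmp := -5 | result 5
compute2: tmp := -25 | ((((-b) * (-tmp)) < ((4 - 3) * b)) || ((-3 * b) != (a - -5))): true | tmp := -5 | result -5
5 != -5, so the rewrite changes behavior.
verdict: not equivalent; witness: a=0, b=-5


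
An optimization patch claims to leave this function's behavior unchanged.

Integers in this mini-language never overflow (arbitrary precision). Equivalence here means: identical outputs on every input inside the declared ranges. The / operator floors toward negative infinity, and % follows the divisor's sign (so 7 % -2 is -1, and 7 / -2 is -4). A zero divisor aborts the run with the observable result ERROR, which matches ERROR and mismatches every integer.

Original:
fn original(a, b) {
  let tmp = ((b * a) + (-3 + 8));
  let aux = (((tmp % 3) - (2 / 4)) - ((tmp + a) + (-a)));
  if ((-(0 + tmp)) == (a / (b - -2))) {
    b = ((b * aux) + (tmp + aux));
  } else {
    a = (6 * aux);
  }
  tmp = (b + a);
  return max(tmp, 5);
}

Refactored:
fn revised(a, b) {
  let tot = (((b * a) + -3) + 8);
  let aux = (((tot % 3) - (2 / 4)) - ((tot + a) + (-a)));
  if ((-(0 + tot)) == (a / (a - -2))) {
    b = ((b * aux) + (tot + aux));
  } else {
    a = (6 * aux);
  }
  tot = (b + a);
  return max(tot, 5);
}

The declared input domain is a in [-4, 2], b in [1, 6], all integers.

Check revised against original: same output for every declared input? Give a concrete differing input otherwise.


Evaluate both at a=-2, b=1.
original: tmp=3, then aux=-3, then ((-(0 + tmp)) == (a / (b - -2))) is false, then a=-18, then tmp=-17, then returns 5
revised: tot=3, then aux=-3, then a zero divisor aborts: ERROR
5 vs ERROR — the two versions disagree here.
verdict: not equivalent; witness: a=-2, b=1


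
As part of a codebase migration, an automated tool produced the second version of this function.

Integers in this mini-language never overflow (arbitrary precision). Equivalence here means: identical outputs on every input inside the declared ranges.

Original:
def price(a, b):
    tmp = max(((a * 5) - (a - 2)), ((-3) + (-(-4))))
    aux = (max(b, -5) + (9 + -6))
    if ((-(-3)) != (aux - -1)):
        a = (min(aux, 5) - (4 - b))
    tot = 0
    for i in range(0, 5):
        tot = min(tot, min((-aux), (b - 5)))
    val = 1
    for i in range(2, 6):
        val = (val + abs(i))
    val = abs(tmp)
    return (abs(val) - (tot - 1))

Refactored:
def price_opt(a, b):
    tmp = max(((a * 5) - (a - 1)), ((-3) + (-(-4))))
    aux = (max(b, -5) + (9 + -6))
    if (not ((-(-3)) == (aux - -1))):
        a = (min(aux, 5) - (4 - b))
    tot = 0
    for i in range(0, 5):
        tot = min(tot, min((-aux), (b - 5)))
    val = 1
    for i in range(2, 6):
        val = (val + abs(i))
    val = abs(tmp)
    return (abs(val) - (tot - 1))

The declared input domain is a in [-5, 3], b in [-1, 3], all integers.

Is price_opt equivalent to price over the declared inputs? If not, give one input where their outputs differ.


a=0, b=-1 yields 9 from price but 8 from price_opt.
verdict: not equivalent; witness: a=0, b=-1


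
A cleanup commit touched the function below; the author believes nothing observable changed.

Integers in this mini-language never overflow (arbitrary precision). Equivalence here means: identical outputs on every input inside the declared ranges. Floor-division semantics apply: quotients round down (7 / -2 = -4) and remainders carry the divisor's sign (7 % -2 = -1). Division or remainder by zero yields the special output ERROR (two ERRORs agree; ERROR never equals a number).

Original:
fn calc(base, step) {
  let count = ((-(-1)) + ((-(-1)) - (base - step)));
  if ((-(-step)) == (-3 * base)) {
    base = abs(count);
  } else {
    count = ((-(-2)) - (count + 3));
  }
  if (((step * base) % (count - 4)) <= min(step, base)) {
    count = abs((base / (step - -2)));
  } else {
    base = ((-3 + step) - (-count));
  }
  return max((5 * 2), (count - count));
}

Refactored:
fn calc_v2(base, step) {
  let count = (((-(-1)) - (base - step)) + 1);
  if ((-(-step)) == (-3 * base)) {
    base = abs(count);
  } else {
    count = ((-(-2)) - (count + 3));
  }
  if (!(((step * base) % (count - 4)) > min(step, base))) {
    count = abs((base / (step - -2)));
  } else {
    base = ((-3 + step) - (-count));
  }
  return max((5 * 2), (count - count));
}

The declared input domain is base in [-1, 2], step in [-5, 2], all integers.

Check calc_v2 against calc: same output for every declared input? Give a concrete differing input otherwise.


Equivalent — the differences include boolean connective usage differs, and comparison usage differs, yet no declared input distinguishes the two.
Tracing base=-1, step=-4: calc: count := -1 | ((-(-step)) == (-3 * base)): false | count := 0 | (((step * base) % (count - 4)) <= min(step, base)): false | base := -7 | result 10 | calc_v2: count := -1 | ((-(-step)) == (-3 * base)): false | count := 0 | (!(((step * base) % (count - 4)) > min(step, base))): false | base := -7 | result 10 — matching result 10.
Checked all 32 inputs in the declared domain: the outputs agree on every one.
verdict: equivalent


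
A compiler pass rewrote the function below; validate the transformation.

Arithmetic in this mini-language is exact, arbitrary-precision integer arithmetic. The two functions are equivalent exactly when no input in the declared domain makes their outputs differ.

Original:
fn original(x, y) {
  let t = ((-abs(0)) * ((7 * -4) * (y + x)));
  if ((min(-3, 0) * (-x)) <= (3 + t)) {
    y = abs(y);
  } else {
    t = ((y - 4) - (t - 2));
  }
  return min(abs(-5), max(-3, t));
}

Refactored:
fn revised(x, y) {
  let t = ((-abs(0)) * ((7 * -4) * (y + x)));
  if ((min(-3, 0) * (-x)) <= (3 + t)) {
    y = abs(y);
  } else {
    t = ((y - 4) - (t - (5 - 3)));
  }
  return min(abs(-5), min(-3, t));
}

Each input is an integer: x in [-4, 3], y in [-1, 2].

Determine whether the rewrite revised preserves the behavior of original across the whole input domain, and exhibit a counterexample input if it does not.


Not equivalent: x=-4, y=-1 separates them (0 vs -3).
original: t=0, then ((min(-3, 0) * (-x)) <= (3 + t)) is true, then y=1, then returns 0
revised: t=0, then ((min(-3, 0) * (-x)) <= (3 + t)) is true, then y=1, then returns -3
verdict: not equivalent; witness: x=-4, y=-1


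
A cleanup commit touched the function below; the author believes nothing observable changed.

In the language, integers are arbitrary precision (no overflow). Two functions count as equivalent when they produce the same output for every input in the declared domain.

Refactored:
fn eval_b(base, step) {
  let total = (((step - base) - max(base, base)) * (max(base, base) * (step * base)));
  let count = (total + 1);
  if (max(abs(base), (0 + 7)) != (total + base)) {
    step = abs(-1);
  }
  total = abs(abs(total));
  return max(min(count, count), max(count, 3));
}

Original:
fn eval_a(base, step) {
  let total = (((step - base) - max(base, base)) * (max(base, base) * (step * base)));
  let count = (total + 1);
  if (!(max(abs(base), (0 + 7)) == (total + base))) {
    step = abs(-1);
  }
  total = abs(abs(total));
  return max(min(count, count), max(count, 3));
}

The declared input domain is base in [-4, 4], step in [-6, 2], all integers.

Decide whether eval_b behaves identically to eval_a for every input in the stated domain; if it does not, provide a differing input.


Behavior is preserved: although comparison usage differs, and boolean connective usage differs, the outputs never diverge.
Spot check at base=-4, step=-6 — eval_a: total becomes -192; next count becomes -191; next (!(max(abs(base), (0 + 7)) == (total + base))) evaluates to true; next step becomes 1; next total becomes 192; next final value 3. eval_b: total becomes -192; next count becomes -191; next (max(abs(base), (0 + 7)) != (total + base)) evaluates to true; next step becomes 1; next total becomes 192; next final value 3. Both give 3.
Across all 81 domain points the two functions coincide.
verdict: equivalent


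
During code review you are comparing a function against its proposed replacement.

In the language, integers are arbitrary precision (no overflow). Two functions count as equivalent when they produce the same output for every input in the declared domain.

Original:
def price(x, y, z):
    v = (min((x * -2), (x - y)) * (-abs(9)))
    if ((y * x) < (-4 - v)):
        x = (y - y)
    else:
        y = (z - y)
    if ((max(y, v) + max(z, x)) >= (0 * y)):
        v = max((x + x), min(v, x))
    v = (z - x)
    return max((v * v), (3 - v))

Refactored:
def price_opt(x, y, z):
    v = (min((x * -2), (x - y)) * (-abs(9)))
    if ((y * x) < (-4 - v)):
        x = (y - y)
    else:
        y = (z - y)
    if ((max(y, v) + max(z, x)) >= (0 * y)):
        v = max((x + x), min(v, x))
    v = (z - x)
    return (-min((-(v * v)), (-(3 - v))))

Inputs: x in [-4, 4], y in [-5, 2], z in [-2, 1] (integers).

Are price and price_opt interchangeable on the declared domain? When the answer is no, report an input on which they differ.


Changes here: min/max/abs usage differs; the full 288-point sweep finds no disagreement.
verdict: equivalent


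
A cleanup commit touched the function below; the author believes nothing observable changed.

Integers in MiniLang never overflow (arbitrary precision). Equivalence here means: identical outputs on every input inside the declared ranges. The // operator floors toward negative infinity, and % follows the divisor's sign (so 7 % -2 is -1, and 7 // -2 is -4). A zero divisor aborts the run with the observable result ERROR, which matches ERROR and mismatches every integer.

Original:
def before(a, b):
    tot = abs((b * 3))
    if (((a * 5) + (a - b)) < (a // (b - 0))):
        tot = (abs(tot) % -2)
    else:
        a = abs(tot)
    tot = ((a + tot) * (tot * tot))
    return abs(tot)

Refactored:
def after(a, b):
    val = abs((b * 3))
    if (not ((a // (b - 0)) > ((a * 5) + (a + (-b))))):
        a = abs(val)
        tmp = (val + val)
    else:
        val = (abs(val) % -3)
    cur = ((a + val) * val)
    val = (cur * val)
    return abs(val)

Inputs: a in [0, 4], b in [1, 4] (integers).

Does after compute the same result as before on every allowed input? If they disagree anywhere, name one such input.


These are not equivalent — on a=0, b=1 the outputs split (1 vs 0).
before: tot becomes 3; next (((a * 5) + (a - b)) < (a // (b - 0))) evaluates to true; next tot becomes -1; next tot becomes -1; next final value 1
after: val becomes 3; next (not ((a // (b - 0)) > ((a * 5) + (a + (-b))))) evaluates to false; next val becomes 0; next cur becomes 0; next val becomes 0; next final value 0
verdict: not equivalent; witness: a=0, b=1


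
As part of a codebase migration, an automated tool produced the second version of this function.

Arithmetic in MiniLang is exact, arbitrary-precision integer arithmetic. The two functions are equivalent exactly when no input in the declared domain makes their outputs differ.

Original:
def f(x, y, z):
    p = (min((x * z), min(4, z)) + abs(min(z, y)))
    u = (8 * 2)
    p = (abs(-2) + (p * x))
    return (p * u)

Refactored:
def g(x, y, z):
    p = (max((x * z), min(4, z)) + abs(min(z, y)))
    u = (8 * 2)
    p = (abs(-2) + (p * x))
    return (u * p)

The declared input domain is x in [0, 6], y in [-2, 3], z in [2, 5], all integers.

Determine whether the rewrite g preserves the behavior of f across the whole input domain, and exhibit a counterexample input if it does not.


x=1, y=-2, z=5 yields 128 from f but 144 from g.
verdict: not equivalent; witness: x=1, y=-2, z=5


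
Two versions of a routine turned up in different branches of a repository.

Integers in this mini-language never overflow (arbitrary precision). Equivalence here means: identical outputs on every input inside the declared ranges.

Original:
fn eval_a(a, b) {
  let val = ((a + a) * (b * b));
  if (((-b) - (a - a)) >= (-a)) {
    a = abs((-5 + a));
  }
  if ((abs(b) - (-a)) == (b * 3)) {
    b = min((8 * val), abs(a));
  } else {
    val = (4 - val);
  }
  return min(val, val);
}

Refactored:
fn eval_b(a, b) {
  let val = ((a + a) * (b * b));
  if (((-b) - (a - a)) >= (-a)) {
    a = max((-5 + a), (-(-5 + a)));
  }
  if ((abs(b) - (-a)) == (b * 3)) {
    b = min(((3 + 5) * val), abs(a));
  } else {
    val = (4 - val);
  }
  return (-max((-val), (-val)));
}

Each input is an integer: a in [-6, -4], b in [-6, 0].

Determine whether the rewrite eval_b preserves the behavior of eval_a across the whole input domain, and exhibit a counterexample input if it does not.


Side by side, the visible changes include: min/max/abs usage differs, and constant usage differs, and arithmetic usage differs.
As a probe, take a=-6, b=-1: eval_a runs val := -12 | (((-b) - (a - a)) >= (-a)): false | ((abs(b) - (-a)) == (b * 3)): false | val := 16 | result 16; eval_b runs val := -12 | (((-b) - (a - a)) >= (-a)): false | ((abs(b) - (-a)) == (b * 3)): false | val := 16 | result 16; both end at 16.
Across all 21 domain points the two functions coincide.
verdict: equivalent


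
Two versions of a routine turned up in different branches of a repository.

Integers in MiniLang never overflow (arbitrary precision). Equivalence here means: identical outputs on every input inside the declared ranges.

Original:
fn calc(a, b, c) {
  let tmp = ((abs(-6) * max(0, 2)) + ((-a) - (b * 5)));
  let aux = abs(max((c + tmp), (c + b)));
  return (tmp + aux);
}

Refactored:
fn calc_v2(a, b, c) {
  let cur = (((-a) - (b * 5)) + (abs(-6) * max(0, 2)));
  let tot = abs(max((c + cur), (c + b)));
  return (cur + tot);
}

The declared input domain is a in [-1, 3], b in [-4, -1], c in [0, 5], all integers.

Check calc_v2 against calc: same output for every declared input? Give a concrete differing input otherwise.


Reading the diff, among the changes: local variable names differ.
Spot check at a=-1, b=-3, c=0 — calc: tmp becomes 28; next aux becomes 28; next final value 56. calc_v2: cur becomes 28; next tot becomes 28; next final value 56. Both give 56.
Sweeping the whole domain (120 inputs) finds no disagreement.
verdict: equivalent


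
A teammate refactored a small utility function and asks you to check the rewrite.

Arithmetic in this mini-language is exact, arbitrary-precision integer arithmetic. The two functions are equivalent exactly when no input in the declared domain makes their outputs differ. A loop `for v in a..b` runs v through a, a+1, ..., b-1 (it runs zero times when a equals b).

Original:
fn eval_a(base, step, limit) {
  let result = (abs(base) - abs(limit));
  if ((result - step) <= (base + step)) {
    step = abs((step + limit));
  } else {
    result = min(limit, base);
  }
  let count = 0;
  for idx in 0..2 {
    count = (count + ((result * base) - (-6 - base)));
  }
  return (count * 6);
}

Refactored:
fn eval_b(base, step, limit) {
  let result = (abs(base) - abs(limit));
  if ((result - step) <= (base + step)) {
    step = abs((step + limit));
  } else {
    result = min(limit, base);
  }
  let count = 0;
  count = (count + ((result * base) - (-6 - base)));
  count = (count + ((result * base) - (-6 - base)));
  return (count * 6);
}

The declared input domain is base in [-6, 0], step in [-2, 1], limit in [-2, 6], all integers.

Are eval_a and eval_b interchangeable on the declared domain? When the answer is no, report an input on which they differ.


Reading the diff, among the changes: arithmetic usage differs; and loop structure differs; and local variable names differ; and constant usage differs.
Spot check at base=-4, step=-1, limit=6 — eval_a: result=-2, then ((result - step) <= (base + step)) is false, then result=-4, then count=0, then (idx=0), then count=18, then (idx=1), then count=36, then returns 216. eval_b: result=-2, then ((result - step) <= (base + step)) is false, then result=-4, then count=0, then count=18, then count=36, then returns 216. Both give 216.
Checked all 252 inputs in the declared domain: the outputs agree on every one.
verdict: equivalent


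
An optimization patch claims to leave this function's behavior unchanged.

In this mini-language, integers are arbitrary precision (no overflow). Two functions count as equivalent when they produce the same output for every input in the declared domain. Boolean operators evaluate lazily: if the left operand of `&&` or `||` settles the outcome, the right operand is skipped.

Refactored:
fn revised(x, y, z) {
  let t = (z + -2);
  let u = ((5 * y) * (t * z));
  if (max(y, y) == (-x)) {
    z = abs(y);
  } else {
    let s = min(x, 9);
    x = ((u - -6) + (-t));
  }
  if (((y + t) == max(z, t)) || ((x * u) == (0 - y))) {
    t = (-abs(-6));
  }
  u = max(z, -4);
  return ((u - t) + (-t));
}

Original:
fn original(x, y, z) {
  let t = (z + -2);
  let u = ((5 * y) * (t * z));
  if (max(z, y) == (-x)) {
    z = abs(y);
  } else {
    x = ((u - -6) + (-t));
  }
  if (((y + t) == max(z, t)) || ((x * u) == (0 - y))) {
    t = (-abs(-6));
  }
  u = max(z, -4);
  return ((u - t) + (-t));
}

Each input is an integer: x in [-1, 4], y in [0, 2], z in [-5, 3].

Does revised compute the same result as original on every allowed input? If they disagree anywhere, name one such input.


The rewrite breaks on x=-1, y=0, z=1, where the results are 12 and 13.
original: t = -1; u = 0; (max(z, y) == (-x)) -> true; z = 0; (((y + t) == max(z, t)) || ((x * u) == (0 - y))) -> true; t = -6; u = 0; return 12
revised: t = -1; u = 0; (max(y, y) == (-x)) -> false; s = -1; x = 7; (((y + t) == max(z, t)) || ((x * u) == (0 - y))) -> true; t = -6; u = 1; return 13
verdict: not equivalent; witness: x=-1, y=0, z=1


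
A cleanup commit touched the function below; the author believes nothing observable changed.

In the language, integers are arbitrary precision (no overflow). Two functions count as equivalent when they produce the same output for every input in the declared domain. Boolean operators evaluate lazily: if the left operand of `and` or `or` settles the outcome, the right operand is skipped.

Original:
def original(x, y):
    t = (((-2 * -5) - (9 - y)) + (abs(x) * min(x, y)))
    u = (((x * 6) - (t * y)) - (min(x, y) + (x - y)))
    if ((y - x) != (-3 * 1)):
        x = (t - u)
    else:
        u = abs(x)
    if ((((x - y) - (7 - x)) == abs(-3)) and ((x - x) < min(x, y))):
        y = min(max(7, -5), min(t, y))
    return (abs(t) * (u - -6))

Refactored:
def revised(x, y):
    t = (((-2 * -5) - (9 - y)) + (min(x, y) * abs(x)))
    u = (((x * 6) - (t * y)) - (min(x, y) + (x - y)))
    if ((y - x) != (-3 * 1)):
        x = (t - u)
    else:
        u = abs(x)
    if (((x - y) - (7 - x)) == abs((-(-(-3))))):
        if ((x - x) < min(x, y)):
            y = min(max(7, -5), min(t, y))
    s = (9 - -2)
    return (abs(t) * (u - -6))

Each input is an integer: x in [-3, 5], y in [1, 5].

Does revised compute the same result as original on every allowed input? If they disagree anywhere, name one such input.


This is a faithful refactor — statement counts differ, branching structure differs, constant usage differs, boolean connective usage differs, local variable names differ, arithmetic usage differs, but the computed results match everywhere.
As a probe, take x=1, y=2: original runs t=4, then u=-2, then ((y - x) != (-3 * 1)) is true, then x=6, then ((((x - y) - (7 - x)) == abs(-3)) and ((x - x) < min(x, y))) is true, then y=2, then returns 16; revised runs t=4, then u=-2, then ((y - x) != (-3 * 1)) is true, then x=6, then (((x - y) - (7 - x)) == abs((-(-(-3))))) is true, then ((x - x) < min(x, y)) is true, then y=2, then s=11, then returns 16; both end at 16.
Checked all 45 inputs in the declared domain: the outputs agree on every one.
verdict: equivalent


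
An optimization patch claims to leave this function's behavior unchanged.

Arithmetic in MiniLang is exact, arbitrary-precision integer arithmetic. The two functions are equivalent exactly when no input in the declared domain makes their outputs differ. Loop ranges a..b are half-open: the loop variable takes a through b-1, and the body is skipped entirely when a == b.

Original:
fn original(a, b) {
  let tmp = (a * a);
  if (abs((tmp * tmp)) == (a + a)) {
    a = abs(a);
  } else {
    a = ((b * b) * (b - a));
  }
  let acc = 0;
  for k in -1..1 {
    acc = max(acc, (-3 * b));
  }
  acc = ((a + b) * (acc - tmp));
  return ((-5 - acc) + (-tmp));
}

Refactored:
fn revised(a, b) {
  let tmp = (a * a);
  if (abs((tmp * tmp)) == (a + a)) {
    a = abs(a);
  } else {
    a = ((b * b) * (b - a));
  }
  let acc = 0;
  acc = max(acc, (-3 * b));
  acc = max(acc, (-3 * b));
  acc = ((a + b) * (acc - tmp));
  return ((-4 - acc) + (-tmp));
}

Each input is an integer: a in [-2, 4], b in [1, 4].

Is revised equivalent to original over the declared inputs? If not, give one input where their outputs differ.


There is a counterexample at a=-2, b=1: 7 on one side, 8 on the other.
original: tmp becomes 4; next (abs((tmp * tmp)) == (a + a)) evaluates to false; next a becomes 3; next acc becomes 0; next at k=-1:; next acc becomes 0; next at k=0:; next acc becomes 0; next acc becomes -16; next final value 7
revised: tmp becomes 4; next (abs((tmp * tmp)) == (a + a)) evaluates to false; next a becomes 3; next acc becomes 0; next acc becomes 0; next acc becomes 0; next acc becomes -16; next final value 8
verdict: not equivalent; witness: a=-2, b=1


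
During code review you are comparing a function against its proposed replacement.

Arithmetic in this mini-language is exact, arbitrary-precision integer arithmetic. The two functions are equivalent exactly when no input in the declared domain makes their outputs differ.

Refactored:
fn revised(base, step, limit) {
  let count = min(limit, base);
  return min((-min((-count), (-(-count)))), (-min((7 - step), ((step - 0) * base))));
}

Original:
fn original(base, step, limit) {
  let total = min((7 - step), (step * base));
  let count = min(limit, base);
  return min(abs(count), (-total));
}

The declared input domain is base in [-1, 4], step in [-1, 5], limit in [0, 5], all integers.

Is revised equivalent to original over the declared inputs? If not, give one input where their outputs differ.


Differences: constant usage differs; and statement counts differ; and min/max/abs usage differs; and local variable names differ; and arithmetic usage differs — yet all 252 inputs agree.
verdict: equivalent
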